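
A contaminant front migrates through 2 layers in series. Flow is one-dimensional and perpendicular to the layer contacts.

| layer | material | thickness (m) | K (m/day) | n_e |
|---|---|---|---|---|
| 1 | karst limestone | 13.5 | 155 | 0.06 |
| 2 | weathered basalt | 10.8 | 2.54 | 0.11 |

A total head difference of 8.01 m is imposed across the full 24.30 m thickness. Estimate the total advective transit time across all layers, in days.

With flow normal to the layers, continuity requires the same specific discharge q through every layer.
Σ(b_i/K_i) = 13.5/155 + 10.8/2.54 = 4.339 d.
q = Δh / Σ(b_i/K_i) = 8.01 / 4.339 = 1.846 m/day.
In each layer the seepage velocity is v_i = q/n_i, so the layer transit time is t_i = b_i·n_i / q:
  layer 1 (karst limestone): t_1 = 13.5 × 0.06 / 1.846 = 0.4388 d
  layer 2 (weathered basalt): t_2 = 10.8 × 0.11 / 1.846 = 0.6435 d
Total t = Σ t_i = 1.082 days.

1.08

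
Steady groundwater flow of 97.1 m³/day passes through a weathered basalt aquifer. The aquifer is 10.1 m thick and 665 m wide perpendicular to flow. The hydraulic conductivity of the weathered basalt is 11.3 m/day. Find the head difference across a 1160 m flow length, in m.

Cross-sectional area A = 665 × 10.1 = 6716 m².
From Q = K·A·i, i = Q / (K·A) = 97.1 / (11.30 × 6716) = 0.001279.
Head loss Δh = i · L = 0.001279 × 1160 = 1.484 m.

1.48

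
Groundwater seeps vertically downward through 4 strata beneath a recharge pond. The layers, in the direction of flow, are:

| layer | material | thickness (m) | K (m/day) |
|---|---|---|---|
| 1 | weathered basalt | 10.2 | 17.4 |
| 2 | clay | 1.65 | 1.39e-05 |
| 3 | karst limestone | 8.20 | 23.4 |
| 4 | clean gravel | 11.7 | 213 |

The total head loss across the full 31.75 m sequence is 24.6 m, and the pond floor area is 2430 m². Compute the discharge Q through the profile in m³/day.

0.504

Flow is perpendicular to layering, so the layers act in series and the equivalent K is the thickness-weighted harmonic mean.
Total thickness L = 10.2 + 1.65 + 8.20 + 11.7 = 31.75 m.
Σ(b_i/K_i) = 10.2/17.4 + 1.65/1.39e-05 + 8.20/23.4 + 11.7/213 = 1.187e+05 d.
K_eq = L / Σ(b_i/K_i) = 31.75 / 1.187e+05 = 0.0002675 m/day.
Q = K_eq · A · (Δh/L) = 0.0002675 × 2430 × (24.6/31.75) = 0.5036 m³/day.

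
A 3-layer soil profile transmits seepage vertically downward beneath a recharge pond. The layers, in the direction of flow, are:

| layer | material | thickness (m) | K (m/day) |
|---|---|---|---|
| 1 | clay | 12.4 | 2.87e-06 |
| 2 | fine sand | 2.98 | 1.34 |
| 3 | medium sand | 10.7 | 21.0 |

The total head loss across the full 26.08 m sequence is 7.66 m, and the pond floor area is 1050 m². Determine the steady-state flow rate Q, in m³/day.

0.00186

Flow is perpendicular to layering, so the layers act in series and the equivalent K is the thickness-weighted harmonic mean.
Total thickness L = 12.4 + 2.98 + 10.7 = 26.08 m.
Σ(b_i/K_i) = 12.4/2.87e-06 + 2.98/1.34 + 10.7/21.0 = 4.321e+06 d.
K_eq = L / Σ(b_i/K_i) = 26.08 / 4.321e+06 = 6.036e-06 m/day.
Q = K_eq · A · (Δh/L) = 6.036e-06 × 1050 × (7.66/26.08) = 0.001862 m³/day.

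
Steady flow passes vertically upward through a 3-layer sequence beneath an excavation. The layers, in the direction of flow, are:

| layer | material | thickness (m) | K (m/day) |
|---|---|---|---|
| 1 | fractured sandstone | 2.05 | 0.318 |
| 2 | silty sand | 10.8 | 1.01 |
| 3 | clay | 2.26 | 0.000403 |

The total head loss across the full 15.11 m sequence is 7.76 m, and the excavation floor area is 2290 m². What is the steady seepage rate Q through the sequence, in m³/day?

Flow is perpendicular to layering, so the layers act in series and the equivalent K is the thickness-weighted harmonic mean.
Total thickness L = 2.05 + 10.8 + 2.26 = 15.11 m.
Σ(b_i/K_i) = 2.05/0.318 + 10.8/1.01 + 2.26/0.000403 = 5625 d.
K_eq = L / Σ(b_i/K_i) = 15.11 / 5625 = 0.002686 m/day.
Q = K_eq · A · (Δh/L) = 0.002686 × 2290 × (7.76/15.11) = 3.159 m³/day.

3.16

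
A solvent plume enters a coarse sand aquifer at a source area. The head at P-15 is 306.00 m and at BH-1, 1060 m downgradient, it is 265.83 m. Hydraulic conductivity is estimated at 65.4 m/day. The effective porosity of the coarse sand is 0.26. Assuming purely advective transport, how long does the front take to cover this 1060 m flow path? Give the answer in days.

Hydraulic gradient i = (306.00 − 265.83) / 1060 = 40.17 / 1060 = 0.03790.
Darcy flux q = K · i = 65.40 × 0.03790 = 2.478 m/day.
Seepage velocity v = q / n_e = 2.478 / 0.26 = 9.532 m/day.
Travel time t = L / v = 1060 / 9.532 = 111.2 days.

111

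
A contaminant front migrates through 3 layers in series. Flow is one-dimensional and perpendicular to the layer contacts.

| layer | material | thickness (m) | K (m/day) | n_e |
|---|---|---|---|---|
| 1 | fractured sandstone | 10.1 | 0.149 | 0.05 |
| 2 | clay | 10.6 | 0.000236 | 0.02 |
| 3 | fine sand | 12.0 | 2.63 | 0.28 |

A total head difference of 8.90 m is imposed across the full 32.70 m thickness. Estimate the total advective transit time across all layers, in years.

With flow normal to the layers, continuity requires the same specific discharge q through every layer.
Σ(b_i/K_i) = 10.1/0.149 + 10.6/0.000236 + 12.0/2.63 = 44988 d.
q = Δh / Σ(b_i/K_i) = 8.90 / 44988 = 0.0001978 m/day.
In each layer the seepage velocity is v_i = q/n_i, so the layer transit time is t_i = b_i·n_i / q:
  layer 1 (fractured sandstone): t_1 = 10.1 × 0.05 / 0.0001978 = 2553 d
  layer 2 (clay): t_2 = 10.6 × 0.02 / 0.0001978 = 1072 d
  layer 3 (fine sand): t_3 = 12.0 × 0.28 / 0.0001978 = 16984 d
Total t = Σ t_i = 20608 days = 56.42 years.

56.4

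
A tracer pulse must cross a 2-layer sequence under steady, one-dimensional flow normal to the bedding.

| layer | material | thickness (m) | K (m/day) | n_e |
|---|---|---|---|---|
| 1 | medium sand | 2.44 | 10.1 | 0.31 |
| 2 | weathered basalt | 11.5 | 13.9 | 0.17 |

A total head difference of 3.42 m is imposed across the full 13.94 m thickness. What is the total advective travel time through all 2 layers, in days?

0.847

With flow normal to the layers, continuity requires the same specific discharge q through every layer.
Σ(b_i/K_i) = 2.44/10.1 + 11.5/13.9 = 1.069 d.
q = Δh / Σ(b_i/K_i) = 3.42 / 1.069 = 3.199 m/day.
In each layer the seepage velocity is v_i = q/n_i, so the layer transit time is t_i = b_i·n_i / q:
  layer 1 (medium sand): t_1 = 2.44 × 0.31 / 3.199 = 0.2364 d
  layer 2 (weathered basalt): t_2 = 11.5 × 0.17 / 3.199 = 0.6110 d
Total t = Σ t_i = 0.8474 days.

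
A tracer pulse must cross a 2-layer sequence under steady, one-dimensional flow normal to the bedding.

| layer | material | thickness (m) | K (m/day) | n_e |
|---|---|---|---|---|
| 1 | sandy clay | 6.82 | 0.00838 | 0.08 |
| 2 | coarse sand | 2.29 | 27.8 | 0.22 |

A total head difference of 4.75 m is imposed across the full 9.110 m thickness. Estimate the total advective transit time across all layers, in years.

0.492

With flow normal to the layers, continuity requires the same specific discharge q through every layer.
Σ(b_i/K_i) = 6.82/0.00838 + 2.29/27.8 = 813.9 d.
q = Δh / Σ(b_i/K_i) = 4.75 / 813.9 = 0.005836 m/day.
In each layer the seepage velocity is v_i = q/n_i, so the layer transit time is t_i = b_i·n_i / q:
  layer 1 (sandy clay): t_1 = 6.82 × 0.08 / 0.005836 = 93.49 d
  layer 2 (coarse sand): t_2 = 2.29 × 0.22 / 0.005836 = 86.33 d
Total t = Σ t_i = 179.8 days = 0.4923 years.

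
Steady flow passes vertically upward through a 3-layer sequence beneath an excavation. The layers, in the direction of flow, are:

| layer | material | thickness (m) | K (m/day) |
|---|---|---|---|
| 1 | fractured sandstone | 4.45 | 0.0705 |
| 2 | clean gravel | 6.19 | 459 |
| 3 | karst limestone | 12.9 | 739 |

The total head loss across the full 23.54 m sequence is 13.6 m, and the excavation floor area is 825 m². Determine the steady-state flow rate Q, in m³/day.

Flow is perpendicular to layering, so the layers act in series and the equivalent K is the thickness-weighted harmonic mean.
Total thickness L = 4.45 + 6.19 + 12.9 = 23.54 m.
Σ(b_i/K_i) = 4.45/0.0705 + 6.19/459 + 12.9/739 = 63.15 d.
K_eq = L / Σ(b_i/K_i) = 23.54 / 63.15 = 0.3728 m/day.
Q = K_eq · A · (Δh/L) = 0.3728 × 825 × (13.6/23.54) = 177.7 m³/day.

178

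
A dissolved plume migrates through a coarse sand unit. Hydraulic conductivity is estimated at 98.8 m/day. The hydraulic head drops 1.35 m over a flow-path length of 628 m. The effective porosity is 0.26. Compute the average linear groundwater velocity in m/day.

0.817

Hydraulic gradient i = Δh / L = 1.35 / 628 = 0.002150.
Darcy flux q = K · i = 98.80 × 0.002150 = 0.2124 m/day.
Seepage velocity v = q / n_e = 0.2124 / 0.26 = 0.8169 m/day.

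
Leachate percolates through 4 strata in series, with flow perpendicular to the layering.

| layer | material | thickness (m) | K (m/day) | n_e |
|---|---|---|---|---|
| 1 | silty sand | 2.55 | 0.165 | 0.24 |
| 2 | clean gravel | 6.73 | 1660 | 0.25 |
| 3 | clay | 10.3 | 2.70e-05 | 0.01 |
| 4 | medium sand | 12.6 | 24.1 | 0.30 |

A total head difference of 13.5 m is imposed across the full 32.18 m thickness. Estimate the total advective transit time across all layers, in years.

478

With flow normal to the layers, continuity requires the same specific discharge q through every layer.
Σ(b_i/K_i) = 2.55/0.165 + 6.73/1660 + 10.3/2.70e-05 + 12.6/24.1 = 3.815e+05 d.
q = Δh / Σ(b_i/K_i) = 13.5 / 3.815e+05 = 3.539e-05 m/day.
In each layer the seepage velocity is v_i = q/n_i, so the layer transit time is t_i = b_i·n_i / q:
  layer 1 (silty sand): t_1 = 2.55 × 0.24 / 3.539e-05 = 17295 d
  layer 2 (clean gravel): t_2 = 6.73 × 0.25 / 3.539e-05 = 47546 d
  layer 3 (clay): t_3 = 10.3 × 0.01 / 3.539e-05 = 2911 d
  layer 4 (medium sand): t_4 = 12.6 × 0.30 / 3.539e-05 = 1.068e+05 d
Total t = Σ t_i = 1.746e+05 days = 477.9 years.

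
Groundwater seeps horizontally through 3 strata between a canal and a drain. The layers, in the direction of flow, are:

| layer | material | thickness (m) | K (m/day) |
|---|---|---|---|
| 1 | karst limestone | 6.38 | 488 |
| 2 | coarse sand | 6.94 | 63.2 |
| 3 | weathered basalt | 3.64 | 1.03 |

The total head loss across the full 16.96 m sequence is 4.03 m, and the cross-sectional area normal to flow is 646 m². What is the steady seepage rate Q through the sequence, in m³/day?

712

Flow is perpendicular to layering, so the layers act in series and the equivalent K is the thickness-weighted harmonic mean.
Total thickness L = 6.38 + 6.94 + 3.64 = 16.96 m.
Σ(b_i/K_i) = 6.38/488 + 6.94/63.2 + 3.64/1.03 = 3.657 d.
K_eq = L / Σ(b_i/K_i) = 16.96 / 3.657 = 4.638 m/day.
Q = K_eq · A · (Δh/L) = 4.638 × 646 × (4.03/16.96) = 711.9 m³/day.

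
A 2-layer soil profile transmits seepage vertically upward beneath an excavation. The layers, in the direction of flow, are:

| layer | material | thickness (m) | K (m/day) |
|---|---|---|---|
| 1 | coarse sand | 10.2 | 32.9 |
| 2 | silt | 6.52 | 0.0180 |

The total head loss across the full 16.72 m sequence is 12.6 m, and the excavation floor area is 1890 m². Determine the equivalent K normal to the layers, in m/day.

Flow is perpendicular to layering, so the layers act in series and the equivalent K is the thickness-weighted harmonic mean.
Total thickness L = 10.2 + 6.52 = 16.72 m.
Σ(b_i/K_i) = 10.2/32.9 + 6.52/0.0180 = 362.5 d.
K_eq = L / Σ(b_i/K_i) = 16.72 / 362.5 = 0.04612 m/day.

0.0461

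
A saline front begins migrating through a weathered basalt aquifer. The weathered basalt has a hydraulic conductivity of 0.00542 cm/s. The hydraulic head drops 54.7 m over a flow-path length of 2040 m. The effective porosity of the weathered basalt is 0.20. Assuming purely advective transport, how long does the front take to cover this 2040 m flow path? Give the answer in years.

8.90

Convert K: 0.00542 cm/s × 864 = 4.683 m/day.
Hydraulic gradient i = Δh / L = 54.7 / 2040 = 0.02681.
Darcy flux q = K · i = 4.683 × 0.02681 = 0.1256 m/day.
Seepage velocity v = q / n_e = 0.1256 / 0.20 = 0.6278 m/day.
Travel time t = L / v = 2040 / 0.6278 = 3249 days = 8.896 years.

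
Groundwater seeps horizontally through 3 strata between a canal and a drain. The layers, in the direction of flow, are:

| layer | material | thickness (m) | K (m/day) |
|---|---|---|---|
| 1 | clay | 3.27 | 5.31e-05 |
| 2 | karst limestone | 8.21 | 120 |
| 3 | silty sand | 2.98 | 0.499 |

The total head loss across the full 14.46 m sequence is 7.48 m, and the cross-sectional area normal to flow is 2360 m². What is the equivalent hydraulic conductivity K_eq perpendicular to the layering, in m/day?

0.000235

Flow is perpendicular to layering, so the layers act in series and the equivalent K is the thickness-weighted harmonic mean.
Total thickness L = 3.27 + 8.21 + 2.98 = 14.46 m.
Σ(b_i/K_i) = 3.27/5.31e-05 + 8.21/120 + 2.98/0.499 = 61588 d.
K_eq = L / Σ(b_i/K_i) = 14.46 / 61588 = 0.0002348 m/day.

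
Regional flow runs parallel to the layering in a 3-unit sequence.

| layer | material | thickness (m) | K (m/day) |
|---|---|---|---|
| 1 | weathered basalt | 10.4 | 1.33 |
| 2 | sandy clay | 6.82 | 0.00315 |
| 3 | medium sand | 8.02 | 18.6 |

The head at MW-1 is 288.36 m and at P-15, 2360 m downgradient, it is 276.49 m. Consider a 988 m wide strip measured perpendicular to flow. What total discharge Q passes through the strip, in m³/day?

Flow is parallel to layering, so each bed carries its own Darcy discharge and the transmissivities add.
Σ(K_i·b_i) = 1.33×10.4 + 0.00315×6.82 + 18.6×8.02 = 163.0 m²/day.
Hydraulic gradient i = (288.36 − 276.49) / 2360 = 11.87 / 2360 = 0.005030.
Q = Σ(K_i·b_i) · W · i = 163.0 × 988 × 0.005030 = 810.1 m³/day.

810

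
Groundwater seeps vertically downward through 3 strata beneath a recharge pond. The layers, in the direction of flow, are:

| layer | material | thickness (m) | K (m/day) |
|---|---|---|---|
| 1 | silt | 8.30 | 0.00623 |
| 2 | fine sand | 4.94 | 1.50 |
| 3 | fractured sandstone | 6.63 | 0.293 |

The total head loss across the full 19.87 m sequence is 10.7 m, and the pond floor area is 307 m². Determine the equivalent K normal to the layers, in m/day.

Flow is perpendicular to layering, so the layers act in series and the equivalent K is the thickness-weighted harmonic mean.
Total thickness L = 8.30 + 4.94 + 6.63 = 19.87 m.
Σ(b_i/K_i) = 8.30/0.00623 + 4.94/1.50 + 6.63/0.293 = 1358 d.
K_eq = L / Σ(b_i/K_i) = 19.87 / 1358 = 0.01463 m/day.

0.0146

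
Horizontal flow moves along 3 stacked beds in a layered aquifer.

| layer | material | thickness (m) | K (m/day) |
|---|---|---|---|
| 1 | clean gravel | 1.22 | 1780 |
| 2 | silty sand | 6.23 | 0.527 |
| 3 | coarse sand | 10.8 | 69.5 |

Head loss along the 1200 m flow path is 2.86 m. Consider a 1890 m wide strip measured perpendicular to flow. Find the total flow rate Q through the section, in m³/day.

Flow is parallel to layering, so each bed carries its own Darcy discharge and the transmissivities add.
Σ(K_i·b_i) = 1780×1.22 + 0.527×6.23 + 69.5×10.8 = 2925 m²/day.
Hydraulic gradient i = Δh / L = 2.86 / 1200 = 0.002383.
Q = Σ(K_i·b_i) · W · i = 2925 × 1890 × 0.002383 = 13178 m³/day.

13200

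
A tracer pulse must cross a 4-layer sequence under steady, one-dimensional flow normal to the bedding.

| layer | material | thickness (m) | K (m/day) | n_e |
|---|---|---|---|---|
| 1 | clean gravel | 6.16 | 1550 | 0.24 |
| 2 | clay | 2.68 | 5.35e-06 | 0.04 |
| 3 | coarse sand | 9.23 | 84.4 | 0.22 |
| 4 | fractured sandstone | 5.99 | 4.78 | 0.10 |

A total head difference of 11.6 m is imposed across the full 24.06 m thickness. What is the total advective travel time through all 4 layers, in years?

With flow normal to the layers, continuity requires the same specific discharge q through every layer.
Σ(b_i/K_i) = 6.16/1550 + 2.68/5.35e-06 + 9.23/84.4 + 5.99/4.78 = 5.009e+05 d.
q = Δh / Σ(b_i/K_i) = 11.6 / 5.009e+05 = 2.316e-05 m/day.
In each layer the seepage velocity is v_i = q/n_i, so the layer transit time is t_i = b_i·n_i / q:
  layer 1 (clean gravel): t_1 = 6.16 × 0.24 / 2.316e-05 = 63843 d
  layer 2 (clay): t_2 = 2.68 × 0.04 / 2.316e-05 = 4629 d
  layer 3 (coarse sand): t_3 = 9.23 × 0.22 / 2.316e-05 = 87690 d
  layer 4 (fractured sandstone): t_4 = 5.99 × 0.10 / 2.316e-05 = 25867 d
Total t = Σ t_i = 1.820e+05 days = 498.4 years.

498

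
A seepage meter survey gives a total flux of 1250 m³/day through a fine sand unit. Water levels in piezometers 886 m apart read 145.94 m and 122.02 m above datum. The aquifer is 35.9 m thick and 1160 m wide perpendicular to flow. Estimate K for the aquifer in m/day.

Cross-sectional area A = 1160 × 35.9 = 41644 m².
Hydraulic gradient i = (145.94 − 122.02) / 886 = 23.92 / 886 = 0.02700.
From Q = K·A·i, K = Q / (A·i) = 1250 / (41644 × 0.02700) = 1.112 m/day.

1.11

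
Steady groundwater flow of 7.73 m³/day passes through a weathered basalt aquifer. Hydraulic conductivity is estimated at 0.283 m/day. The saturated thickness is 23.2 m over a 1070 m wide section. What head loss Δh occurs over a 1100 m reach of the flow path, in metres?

1.21

Cross-sectional area A = 1070 × 23.2 = 24824 m².
From Q = K·A·i, i = Q / (K·A) = 7.73 / (0.2830 × 24824) = 0.001100.
Head loss Δh = i · L = 0.001100 × 1100 = 1.210 m.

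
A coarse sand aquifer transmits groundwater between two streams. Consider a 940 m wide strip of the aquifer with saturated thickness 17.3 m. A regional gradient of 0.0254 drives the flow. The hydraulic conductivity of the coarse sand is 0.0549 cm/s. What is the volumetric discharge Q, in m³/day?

Convert K: 0.0549 cm/s × 864 = 47.43 m/day.
Cross-sectional area A = 940 × 17.3 = 16262 m².
Hydraulic gradient i = 0.0254.
Darcy's law: Q = K · A · i = 47.43 × 16262 × 0.02540 = 19593 m³/day.

19600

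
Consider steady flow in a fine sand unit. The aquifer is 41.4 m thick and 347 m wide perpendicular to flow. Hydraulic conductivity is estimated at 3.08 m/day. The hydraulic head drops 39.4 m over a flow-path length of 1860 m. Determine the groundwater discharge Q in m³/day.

937

Cross-sectional area A = 347 × 41.4 = 14366 m².
Hydraulic gradient i = Δh / L = 39.4 / 1860 = 0.02118.
Darcy's law: Q = K · A · i = 3.080 × 14366 × 0.02118 = 937.3 m³/day.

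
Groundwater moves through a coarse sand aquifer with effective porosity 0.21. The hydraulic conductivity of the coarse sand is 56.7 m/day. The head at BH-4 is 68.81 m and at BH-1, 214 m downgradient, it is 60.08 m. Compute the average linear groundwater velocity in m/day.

11.0

Hydraulic gradient i = (68.81 − 60.08) / 214 = 8.73 / 214 = 0.04079.
Darcy flux q = K · i = 56.70 × 0.04079 = 2.313 m/day.
Seepage velocity v = q / n_e = 2.313 / 0.21 = 11.01 m/day.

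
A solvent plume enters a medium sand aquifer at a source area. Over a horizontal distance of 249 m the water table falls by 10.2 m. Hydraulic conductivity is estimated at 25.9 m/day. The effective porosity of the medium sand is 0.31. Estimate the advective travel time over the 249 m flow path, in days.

Hydraulic gradient i = Δh / L = 10.2 / 249 = 0.04096.
Darcy flux q = K · i = 25.90 × 0.04096 = 1.061 m/day.
Seepage velocity v = q / n_e = 1.061 / 0.31 = 3.422 m/day.
Travel time t = L / v = 249 / 3.422 = 72.75 days.

72.8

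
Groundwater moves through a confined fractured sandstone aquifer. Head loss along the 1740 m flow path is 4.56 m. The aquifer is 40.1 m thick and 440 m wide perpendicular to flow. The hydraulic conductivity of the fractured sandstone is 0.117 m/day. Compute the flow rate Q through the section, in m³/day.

Cross-sectional area A = 440 × 40.1 = 17644 m².
Hydraulic gradient i = Δh / L = 4.56 / 1740 = 0.002621.
Darcy's law: Q = K · A · i = 0.1170 × 17644 × 0.002621 = 5.410 m³/day.

5.41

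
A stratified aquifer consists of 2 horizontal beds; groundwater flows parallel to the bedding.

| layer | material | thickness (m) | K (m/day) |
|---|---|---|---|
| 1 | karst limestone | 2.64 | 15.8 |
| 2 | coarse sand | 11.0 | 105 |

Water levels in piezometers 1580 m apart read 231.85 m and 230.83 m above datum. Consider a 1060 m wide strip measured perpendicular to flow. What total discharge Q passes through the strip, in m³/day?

819

Flow is parallel to layering, so each bed carries its own Darcy discharge and the transmissivities add.
Σ(K_i·b_i) = 15.8×2.64 + 105×11.0 = 1197 m²/day.
Hydraulic gradient i = (231.85 − 230.83) / 1580 = 1.02 / 1580 = 0.0006456.
Q = Σ(K_i·b_i) · W · i = 1197 × 1060 × 0.0006456 = 818.9 m³/day.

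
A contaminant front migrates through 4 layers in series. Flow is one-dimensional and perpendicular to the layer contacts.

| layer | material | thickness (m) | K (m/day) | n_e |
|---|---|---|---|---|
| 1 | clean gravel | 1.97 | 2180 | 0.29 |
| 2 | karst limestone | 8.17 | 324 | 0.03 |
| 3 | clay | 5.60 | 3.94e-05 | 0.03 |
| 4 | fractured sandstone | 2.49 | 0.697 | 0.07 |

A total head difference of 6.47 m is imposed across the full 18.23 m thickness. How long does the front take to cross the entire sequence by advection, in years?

69.7

With flow normal to the layers, continuity requires the same specific discharge q through every layer.
Σ(b_i/K_i) = 1.97/2180 + 8.17/324 + 5.60/3.94e-05 + 2.49/0.697 = 1.421e+05 d.
q = Δh / Σ(b_i/K_i) = 6.47 / 1.421e+05 = 4.552e-05 m/day.
In each layer the seepage velocity is v_i = q/n_i, so the layer transit time is t_i = b_i·n_i / q:
  layer 1 (clean gravel): t_1 = 1.97 × 0.29 / 4.552e-05 = 12551 d
  layer 2 (karst limestone): t_2 = 8.17 × 0.03 / 4.552e-05 = 5384 d
  layer 3 (clay): t_3 = 5.60 × 0.03 / 4.552e-05 = 3691 d
  layer 4 (fractured sandstone): t_4 = 2.49 × 0.07 / 4.552e-05 = 3829 d
Total t = Σ t_i = 25455 days = 69.69 years.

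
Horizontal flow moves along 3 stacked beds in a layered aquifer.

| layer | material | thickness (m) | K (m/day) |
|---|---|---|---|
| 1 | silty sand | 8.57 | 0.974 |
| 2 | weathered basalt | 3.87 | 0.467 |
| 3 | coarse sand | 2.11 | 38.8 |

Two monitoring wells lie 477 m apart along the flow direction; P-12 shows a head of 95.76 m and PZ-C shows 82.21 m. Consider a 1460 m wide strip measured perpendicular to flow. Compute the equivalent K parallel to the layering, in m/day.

Flow is parallel to layering, so each bed carries its own Darcy discharge and the transmissivities add.
Σ(K_i·b_i) = 0.974×8.57 + 0.467×3.87 + 38.8×2.11 = 92.02 m²/day.
Total thickness b = 14.55 m, so K_eq = Σ(K_i·b_i)/b = 6.325 m/day.

6.32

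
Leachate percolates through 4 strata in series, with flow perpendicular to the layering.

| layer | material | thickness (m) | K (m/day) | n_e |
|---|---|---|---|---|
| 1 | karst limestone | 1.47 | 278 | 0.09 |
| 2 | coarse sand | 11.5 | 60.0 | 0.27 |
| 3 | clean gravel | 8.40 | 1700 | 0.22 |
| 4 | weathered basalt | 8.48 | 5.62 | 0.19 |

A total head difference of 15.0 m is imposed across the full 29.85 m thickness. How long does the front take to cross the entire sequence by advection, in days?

0.764

With flow normal to the layers, continuity requires the same specific discharge q through every layer.
Σ(b_i/K_i) = 1.47/278 + 11.5/60.0 + 8.40/1700 + 8.48/5.62 = 1.711 d.
q = Δh / Σ(b_i/K_i) = 15.0 / 1.711 = 8.768 m/day.
In each layer the seepage velocity is v_i = q/n_i, so the layer transit time is t_i = b_i·n_i / q:
  layer 1 (karst limestone): t_1 = 1.47 × 0.09 / 8.768 = 0.01509 d
  layer 2 (coarse sand): t_2 = 11.5 × 0.27 / 8.768 = 0.3541 d
  layer 3 (clean gravel): t_3 = 8.40 × 0.22 / 8.768 = 0.2108 d
  layer 4 (weathered basalt): t_4 = 8.48 × 0.19 / 8.768 = 0.1838 d
Total t = Σ t_i = 0.7638 days.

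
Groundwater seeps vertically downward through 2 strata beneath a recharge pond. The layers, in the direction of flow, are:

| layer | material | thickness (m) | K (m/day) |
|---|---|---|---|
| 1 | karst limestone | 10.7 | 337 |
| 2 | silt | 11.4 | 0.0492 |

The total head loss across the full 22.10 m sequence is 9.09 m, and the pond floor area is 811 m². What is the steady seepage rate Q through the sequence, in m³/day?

Flow is perpendicular to layering, so the layers act in series and the equivalent K is the thickness-weighted harmonic mean.
Total thickness L = 10.7 + 11.4 = 22.10 m.
Σ(b_i/K_i) = 10.7/337 + 11.4/0.0492 = 231.7 d.
K_eq = L / Σ(b_i/K_i) = 22.10 / 231.7 = 0.09537 m/day.
Q = K_eq · A · (Δh/L) = 0.09537 × 811 × (9.09/22.10) = 31.81 m³/day.

31.8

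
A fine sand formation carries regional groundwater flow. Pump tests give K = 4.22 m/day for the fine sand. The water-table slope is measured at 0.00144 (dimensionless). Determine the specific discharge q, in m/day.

0.00608

Hydraulic gradient i = 0.00144.
Specific discharge q = K · i = 4.220 × 0.001440 = 0.006077 m/day.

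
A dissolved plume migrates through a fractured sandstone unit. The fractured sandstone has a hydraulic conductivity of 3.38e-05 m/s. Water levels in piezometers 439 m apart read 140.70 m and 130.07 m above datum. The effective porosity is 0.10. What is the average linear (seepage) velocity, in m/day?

Convert K: 3.38e-05 m/s × 86400 = 2.920 m/day.
Hydraulic gradient i = (140.70 − 130.07) / 439 = 10.63 / 439 = 0.02421.
Darcy flux q = K · i = 2.920 × 0.02421 = 0.07071 m/day.
Seepage velocity v = q / n_e = 0.07071 / 0.10 = 0.7071 m/day.

0.707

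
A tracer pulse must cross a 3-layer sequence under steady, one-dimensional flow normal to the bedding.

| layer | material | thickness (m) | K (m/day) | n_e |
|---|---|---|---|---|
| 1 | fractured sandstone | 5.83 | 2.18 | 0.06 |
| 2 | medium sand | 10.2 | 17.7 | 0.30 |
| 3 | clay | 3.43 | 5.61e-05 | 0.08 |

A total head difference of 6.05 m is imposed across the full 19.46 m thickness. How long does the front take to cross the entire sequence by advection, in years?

With flow normal to the layers, continuity requires the same specific discharge q through every layer.
Σ(b_i/K_i) = 5.83/2.18 + 10.2/17.7 + 3.43/5.61e-05 = 61144 d.
q = Δh / Σ(b_i/K_i) = 6.05 / 61144 = 9.895e-05 m/day.
In each layer the seepage velocity is v_i = q/n_i, so the layer transit time is t_i = b_i·n_i / q:
  layer 1 (fractured sandstone): t_1 = 5.83 × 0.06 / 9.895e-05 = 3535 d
  layer 2 (medium sand): t_2 = 10.2 × 0.30 / 9.895e-05 = 30926 d
  layer 3 (clay): t_3 = 3.43 × 0.08 / 9.895e-05 = 2773 d
Total t = Σ t_i = 37234 days = 101.9 years.

102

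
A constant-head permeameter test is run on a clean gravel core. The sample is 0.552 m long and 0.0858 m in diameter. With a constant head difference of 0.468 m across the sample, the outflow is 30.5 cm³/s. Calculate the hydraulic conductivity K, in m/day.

Cross-sectional area A = π·(d/2)² = π × (0.0858/2)² = 0.005782 m².
Convert discharge: 30.5 cm³/s = 3.050e-05 m³/s.
Darcy's law rearranged: K = Q·L / (A·Δh) = 3.050e-05 × 0.552 / (0.005782 × 0.468) = 0.006222 m/s = 537.6 m/day.

538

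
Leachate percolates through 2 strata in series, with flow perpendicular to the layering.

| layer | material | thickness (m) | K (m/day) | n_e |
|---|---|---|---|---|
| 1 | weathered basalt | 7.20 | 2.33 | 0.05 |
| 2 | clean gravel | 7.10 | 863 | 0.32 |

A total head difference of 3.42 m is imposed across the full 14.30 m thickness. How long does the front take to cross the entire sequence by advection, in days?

With flow normal to the layers, continuity requires the same specific discharge q through every layer.
Σ(b_i/K_i) = 7.20/2.33 + 7.10/863 = 3.098 d.
q = Δh / Σ(b_i/K_i) = 3.42 / 3.098 = 1.104 m/day.
In each layer the seepage velocity is v_i = q/n_i, so the layer transit time is t_i = b_i·n_i / q:
  layer 1 (weathered basalt): t_1 = 7.20 × 0.05 / 1.104 = 0.3261 d
  layer 2 (clean gravel): t_2 = 7.10 × 0.32 / 1.104 = 2.058 d
Total t = Σ t_i = 2.384 days.

2.38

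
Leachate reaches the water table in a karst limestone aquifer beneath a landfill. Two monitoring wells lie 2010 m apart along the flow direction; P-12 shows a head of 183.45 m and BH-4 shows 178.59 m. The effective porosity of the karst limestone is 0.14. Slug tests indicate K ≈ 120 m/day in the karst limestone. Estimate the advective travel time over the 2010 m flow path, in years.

Hydraulic gradient i = (183.45 − 178.59) / 2010 = 4.86 / 2010 = 0.002418.
Darcy flux q = K · i = 120.0 × 0.002418 = 0.2901 m/day.
Seepage velocity v = q / n_e = 0.2901 / 0.14 = 2.072 m/day.
Travel time t = L / v = 2010 / 2.072 = 969.8 days = 2.655 years.

2.66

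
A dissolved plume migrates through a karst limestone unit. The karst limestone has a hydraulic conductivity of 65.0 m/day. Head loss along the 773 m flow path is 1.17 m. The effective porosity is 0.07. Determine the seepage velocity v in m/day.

Hydraulic gradient i = Δh / L = 1.17 / 773 = 0.001514.
Darcy flux q = K · i = 65.00 × 0.001514 = 0.09838 m/day.
Seepage velocity v = q / n_e = 0.09838 / 0.07 = 1.405 m/day.

1.41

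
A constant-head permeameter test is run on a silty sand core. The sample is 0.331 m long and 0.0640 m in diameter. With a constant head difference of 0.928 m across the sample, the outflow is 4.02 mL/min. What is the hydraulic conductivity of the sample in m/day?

0.642

Cross-sectional area A = π·(d/2)² = π × (0.0640/2)² = 0.003217 m².
Convert discharge: 4.02 mL/min = 6.700e-08 m³/s.
Darcy's law rearranged: K = Q·L / (A·Δh) = 6.700e-08 × 0.331 / (0.003217 × 0.928) = 7.429e-06 m/s = 0.6418 m/day.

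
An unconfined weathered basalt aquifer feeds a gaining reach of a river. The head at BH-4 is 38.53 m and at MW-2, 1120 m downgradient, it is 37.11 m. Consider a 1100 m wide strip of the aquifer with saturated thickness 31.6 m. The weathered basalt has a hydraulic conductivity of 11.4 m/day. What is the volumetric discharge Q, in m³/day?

502

Cross-sectional area A = 1100 × 31.6 = 34760 m².
Hydraulic gradient i = (38.53 − 37.11) / 1120 = 1.42 / 1120 = 0.001268.
Darcy's law: Q = K · A · i = 11.40 × 34760 × 0.001268 = 502.4 m³/day.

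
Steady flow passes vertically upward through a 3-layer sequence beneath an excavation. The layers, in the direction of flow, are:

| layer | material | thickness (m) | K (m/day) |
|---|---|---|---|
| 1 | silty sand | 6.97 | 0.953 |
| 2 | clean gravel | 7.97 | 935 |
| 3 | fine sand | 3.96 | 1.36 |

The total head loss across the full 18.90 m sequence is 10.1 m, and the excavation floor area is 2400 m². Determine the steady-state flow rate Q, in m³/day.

Flow is perpendicular to layering, so the layers act in series and the equivalent K is the thickness-weighted harmonic mean.
Total thickness L = 6.97 + 7.97 + 3.96 = 18.90 m.
Σ(b_i/K_i) = 6.97/0.953 + 7.97/935 + 3.96/1.36 = 10.23 d.
K_eq = L / Σ(b_i/K_i) = 18.90 / 10.23 = 1.847 m/day.
Q = K_eq · A · (Δh/L) = 1.847 × 2400 × (10.1/18.90) = 2369 m³/day.

2370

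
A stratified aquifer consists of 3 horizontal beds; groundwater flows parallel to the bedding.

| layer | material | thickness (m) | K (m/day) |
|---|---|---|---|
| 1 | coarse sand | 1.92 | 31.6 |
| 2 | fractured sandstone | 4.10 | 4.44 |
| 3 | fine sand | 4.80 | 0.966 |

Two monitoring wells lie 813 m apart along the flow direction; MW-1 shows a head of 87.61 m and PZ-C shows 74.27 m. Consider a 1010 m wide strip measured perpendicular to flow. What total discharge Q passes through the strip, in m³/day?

Flow is parallel to layering, so each bed carries its own Darcy discharge and the transmissivities add.
Σ(K_i·b_i) = 31.6×1.92 + 4.44×4.10 + 0.966×4.80 = 83.51 m²/day.
Hydraulic gradient i = (87.61 − 74.27) / 813 = 13.34 / 813 = 0.01641.
Q = Σ(K_i·b_i) · W · i = 83.51 × 1010 × 0.01641 = 1384 m³/day.

1380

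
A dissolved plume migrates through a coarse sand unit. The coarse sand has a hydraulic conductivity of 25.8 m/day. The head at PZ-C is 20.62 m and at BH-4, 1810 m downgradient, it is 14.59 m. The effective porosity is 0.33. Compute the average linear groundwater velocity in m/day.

Hydraulic gradient i = (20.62 − 14.59) / 1810 = 6.03 / 1810 = 0.003331.
Darcy flux q = K · i = 25.80 × 0.003331 = 0.08595 m/day.
Seepage velocity v = q / n_e = 0.08595 / 0.33 = 0.2605 m/day.

0.260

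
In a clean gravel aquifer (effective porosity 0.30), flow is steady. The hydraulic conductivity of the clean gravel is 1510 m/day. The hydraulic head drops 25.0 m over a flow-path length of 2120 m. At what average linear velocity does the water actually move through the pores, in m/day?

Hydraulic gradient i = Δh / L = 25.0 / 2120 = 0.01179.
Darcy flux q = K · i = 1510 × 0.01179 = 17.81 m/day.
Seepage velocity v = q / n_e = 17.81 / 0.30 = 59.36 m/day.

59.4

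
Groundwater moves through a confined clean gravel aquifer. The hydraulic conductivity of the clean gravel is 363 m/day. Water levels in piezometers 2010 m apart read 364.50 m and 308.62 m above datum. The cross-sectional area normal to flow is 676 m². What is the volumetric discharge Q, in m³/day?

6820

Hydraulic gradient i = (364.50 − 308.62) / 2010 = 55.88 / 2010 = 0.02780.
Darcy's law: Q = K · A · i = 363.0 × 676.0 × 0.02780 = 6822 m³/day.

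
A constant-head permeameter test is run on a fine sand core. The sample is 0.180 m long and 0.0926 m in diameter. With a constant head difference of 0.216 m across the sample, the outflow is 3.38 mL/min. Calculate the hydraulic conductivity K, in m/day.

0.602

Cross-sectional area A = π·(d/2)² = π × (0.0926/2)² = 0.006735 m².
Convert discharge: 3.38 mL/min = 5.633e-08 m³/s.
Darcy's law rearranged: K = Q·L / (A·Δh) = 5.633e-08 × 0.180 / (0.006735 × 0.216) = 6.971e-06 m/s = 0.6023 m/day.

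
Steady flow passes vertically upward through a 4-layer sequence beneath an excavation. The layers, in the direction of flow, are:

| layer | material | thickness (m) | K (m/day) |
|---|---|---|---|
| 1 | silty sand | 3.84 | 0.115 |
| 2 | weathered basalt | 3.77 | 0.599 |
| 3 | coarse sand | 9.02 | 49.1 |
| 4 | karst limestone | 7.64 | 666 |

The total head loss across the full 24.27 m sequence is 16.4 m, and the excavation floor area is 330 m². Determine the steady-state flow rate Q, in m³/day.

Flow is perpendicular to layering, so the layers act in series and the equivalent K is the thickness-weighted harmonic mean.
Total thickness L = 3.84 + 3.77 + 9.02 + 7.64 = 24.27 m.
Σ(b_i/K_i) = 3.84/0.115 + 3.77/0.599 + 9.02/49.1 + 7.64/666 = 39.88 d.
K_eq = L / Σ(b_i/K_i) = 24.27 / 39.88 = 0.6086 m/day.
Q = K_eq · A · (Δh/L) = 0.6086 × 330 × (16.4/24.27) = 135.7 m³/day.

136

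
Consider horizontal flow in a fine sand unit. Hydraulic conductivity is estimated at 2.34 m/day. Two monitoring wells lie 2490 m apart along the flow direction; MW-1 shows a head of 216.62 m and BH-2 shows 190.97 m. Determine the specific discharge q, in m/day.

0.0241

Hydraulic gradient i = (216.62 − 190.97) / 2490 = 25.65 / 2490 = 0.01030.
Specific discharge q = K · i = 2.340 × 0.01030 = 0.02410 m/day.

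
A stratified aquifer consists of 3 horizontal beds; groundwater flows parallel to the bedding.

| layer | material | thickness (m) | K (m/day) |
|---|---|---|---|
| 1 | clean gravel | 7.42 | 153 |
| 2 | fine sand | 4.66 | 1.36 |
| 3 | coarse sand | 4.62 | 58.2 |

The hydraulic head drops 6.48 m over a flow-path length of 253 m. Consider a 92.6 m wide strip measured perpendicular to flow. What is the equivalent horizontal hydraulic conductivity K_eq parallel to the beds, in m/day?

84.5

Flow is parallel to layering, so each bed carries its own Darcy discharge and the transmissivities add.
Σ(K_i·b_i) = 153×7.42 + 1.36×4.66 + 58.2×4.62 = 1410 m²/day.
Total thickness b = 16.70 m, so K_eq = Σ(K_i·b_i)/b = 84.46 m/day.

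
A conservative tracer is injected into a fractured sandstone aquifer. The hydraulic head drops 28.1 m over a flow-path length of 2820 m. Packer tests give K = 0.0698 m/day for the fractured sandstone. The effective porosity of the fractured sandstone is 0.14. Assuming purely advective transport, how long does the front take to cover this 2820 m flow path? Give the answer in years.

Hydraulic gradient i = Δh / L = 28.1 / 2820 = 0.009965.
Darcy flux q = K · i = 0.06980 × 0.009965 = 0.0006955 m/day.
Seepage velocity v = q / n_e = 0.0006955 / 0.14 = 0.004968 m/day.
Travel time t = L / v = 2820 / 0.004968 = 5.676e+05 days = 1554 years.

1550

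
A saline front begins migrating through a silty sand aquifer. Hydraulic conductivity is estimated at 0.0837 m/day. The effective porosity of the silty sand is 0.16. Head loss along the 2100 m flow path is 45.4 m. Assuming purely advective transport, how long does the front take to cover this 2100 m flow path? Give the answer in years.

Hydraulic gradient i = Δh / L = 45.4 / 2100 = 0.02162.
Darcy flux q = K · i = 0.08370 × 0.02162 = 0.001810 m/day.
Seepage velocity v = q / n_e = 0.001810 / 0.16 = 0.01131 m/day.
Travel time t = L / v = 2100 / 0.01131 = 1.857e+05 days = 508.4 years.

508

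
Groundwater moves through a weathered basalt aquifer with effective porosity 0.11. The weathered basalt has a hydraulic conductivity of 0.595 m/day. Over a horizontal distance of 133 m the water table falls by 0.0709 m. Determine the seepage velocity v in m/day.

Hydraulic gradient i = Δh / L = 0.0709 / 133 = 0.0005331.
Darcy flux q = K · i = 0.5950 × 0.0005331 = 0.0003172 m/day.
Seepage velocity v = q / n_e = 0.0003172 / 0.11 = 0.002883 m/day.

0.00288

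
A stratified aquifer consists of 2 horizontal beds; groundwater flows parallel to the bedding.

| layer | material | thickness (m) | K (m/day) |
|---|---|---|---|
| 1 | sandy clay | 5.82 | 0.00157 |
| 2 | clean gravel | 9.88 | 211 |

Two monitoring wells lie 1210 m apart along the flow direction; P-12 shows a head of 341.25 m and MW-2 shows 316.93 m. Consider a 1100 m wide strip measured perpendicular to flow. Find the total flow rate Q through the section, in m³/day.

46100

Flow is parallel to layering, so each bed carries its own Darcy discharge and the transmissivities add.
Σ(K_i·b_i) = 0.00157×5.82 + 211×9.88 = 2085 m²/day.
Hydraulic gradient i = (341.25 − 316.93) / 1210 = 24.32 / 1210 = 0.02010.
Q = Σ(K_i·b_i) · W · i = 2085 × 1100 × 0.02010 = 46091 m³/day.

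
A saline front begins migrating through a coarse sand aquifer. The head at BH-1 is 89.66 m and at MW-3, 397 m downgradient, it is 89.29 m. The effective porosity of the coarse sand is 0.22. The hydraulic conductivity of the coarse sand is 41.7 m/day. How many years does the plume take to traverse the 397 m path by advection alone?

Hydraulic gradient i = (89.66 − 89.29) / 397 = 0.37 / 397 = 0.0009320.
Darcy flux q = K · i = 41.70 × 0.0009320 = 0.03886 m/day.
Seepage velocity v = q / n_e = 0.03886 / 0.22 = 0.1767 m/day.
Travel time t = L / v = 397 / 0.1767 = 2247 days = 6.153 years.

6.15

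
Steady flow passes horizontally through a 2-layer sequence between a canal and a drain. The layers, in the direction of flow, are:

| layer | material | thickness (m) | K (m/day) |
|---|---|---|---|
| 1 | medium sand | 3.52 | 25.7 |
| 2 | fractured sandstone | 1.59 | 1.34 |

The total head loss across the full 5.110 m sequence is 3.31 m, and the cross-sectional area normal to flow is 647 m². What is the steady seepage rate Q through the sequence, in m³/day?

Flow is perpendicular to layering, so the layers act in series and the equivalent K is the thickness-weighted harmonic mean.
Total thickness L = 3.52 + 1.59 = 5.110 m.
Σ(b_i/K_i) = 3.52/25.7 + 1.59/1.34 = 1.324 d.
K_eq = L / Σ(b_i/K_i) = 5.110 / 1.324 = 3.861 m/day.
Q = K_eq · A · (Δh/L) = 3.861 × 647 × (3.31/5.110) = 1618 m³/day.

1620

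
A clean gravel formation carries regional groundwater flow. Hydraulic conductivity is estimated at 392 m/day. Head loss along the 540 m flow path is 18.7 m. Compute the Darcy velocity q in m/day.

13.6

Hydraulic gradient i = Δh / L = 18.7 / 540 = 0.03463.
Specific discharge q = K · i = 392.0 × 0.03463 = 13.57 m/day.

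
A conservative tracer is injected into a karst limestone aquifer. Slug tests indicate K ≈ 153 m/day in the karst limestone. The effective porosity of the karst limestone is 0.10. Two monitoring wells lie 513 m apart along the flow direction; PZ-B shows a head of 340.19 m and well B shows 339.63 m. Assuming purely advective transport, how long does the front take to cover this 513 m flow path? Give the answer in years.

Hydraulic gradient i = (340.19 − 339.63) / 513 = 0.56 / 513 = 0.001092.
Darcy flux q = K · i = 153.0 × 0.001092 = 0.1670 m/day.
Seepage velocity v = q / n_e = 0.1670 / 0.10 = 1.670 m/day.
Travel time t = L / v = 513 / 1.670 = 307.2 days = 0.8409 years.

0.841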